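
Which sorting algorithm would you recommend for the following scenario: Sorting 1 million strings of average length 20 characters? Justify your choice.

Best choice: MSD radix sort or Mergesort
Reason: MSD radix sort is a non-comparison sort that buckets the strings by successive character positions, running in time proportional to the total number of characters examined rather than O(n log n) string comparisons; mergesort is a stable O(n log n)-comparison alternative that works for arbitrary variable-length keys


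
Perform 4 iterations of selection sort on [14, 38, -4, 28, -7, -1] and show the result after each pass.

Pass 1: Select minimum -7 at index 4, swap -> [-7, 38, -4, 28, 14, -1]
Pass 2: Select minimum -4 at index 2, swap -> [-7, -4, 38, 28, 14, -1]
Pass 3: Select minimum -1 at index 5, swap -> [-7, -4, -1, 28, 14, 38]
Pass 4: Select minimum 14 at index 4, swap -> [-7, -4, -1, 14, 28, 38]


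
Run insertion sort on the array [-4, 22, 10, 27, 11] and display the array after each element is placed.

First element -4 is already 'sorted'
Insert 22: shifted 0 elements -> [-4, 22, 10, 27, 11]
Insert 10: shifted 1 elements -> [-4, 10, 22, 27, 11]
Insert 27: shifted 0 elements -> [-4, 10, 22, 27, 11]
Insert 11: shifted 2 elements -> [-4, 10, 11, 22, 27]


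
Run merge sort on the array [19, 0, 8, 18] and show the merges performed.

Divide and conquer:
  Merge [19] + [0] -> [0, 19]
  Merge [8] + [18] -> [8, 18]
  Merge [0, 19] + [8, 18] -> [0, 8, 18, 19]


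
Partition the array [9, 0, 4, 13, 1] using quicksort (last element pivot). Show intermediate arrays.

Partition 1: pivot=1 at index 1 -> [0, 1, 4, 13, 9]
Partition 2: pivot=9 at index 3 -> [0, 1, 4, 9, 13]


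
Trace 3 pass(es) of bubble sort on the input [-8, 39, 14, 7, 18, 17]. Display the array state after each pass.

After pass 1: [-8, 14, 7, 18, 17, 39] (4 swaps)
After pass 2: [-8, 7, 14, 17, 18, 39] (2 swaps)
After pass 3: [-8, 7, 14, 17, 18, 39] (0 swaps)
Total swaps: 6


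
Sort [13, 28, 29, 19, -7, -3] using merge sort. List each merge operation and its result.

Divide and conquer:
  Merge [28] + [29] -> [28, 29]
  Merge [13] + [28, 29] -> [13, 28, 29]
  Merge [-7] + [-3] -> [-7, -3]
  Merge [19] + [-7, -3] -> [-7, -3, 19]
  Merge [13, 28, 29] + [-7, -3, 19] -> [-7, -3, 13, 19, 28, 29]


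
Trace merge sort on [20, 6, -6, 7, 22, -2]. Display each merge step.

Divide and conquer:
  Merge [6] + [-6] -> [-6, 6]
  Merge [20] + [-6, 6] -> [-6, 6, 20]
  Merge [22] + [-2] -> [-2, 22]
  Merge [7] + [-2, 22] -> [-2, 7, 22]
  Merge [-6, 6, 20] + [-2, 7, 22] -> [-6, -2, 6, 7, 20, 22]


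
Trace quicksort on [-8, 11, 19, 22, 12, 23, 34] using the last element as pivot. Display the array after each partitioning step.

Partition 1: pivot=34 at index 6 -> [-8, 11, 19, 22, 12, 23, 34]
Partition 2: pivot=23 at index 5 -> [-8, 11, 19, 22, 12, 23, 34]
Partition 3: pivot=12 at index 2 -> [-8, 11, 12, 22, 19, 23, 34]
Partition 4: pivot=11 at index 1 -> [-8, 11, 12, 22, 19, 23, 34]
Partition 5: pivot=19 at index 3 -> [-8, 11, 12, 19, 22, 23, 34]


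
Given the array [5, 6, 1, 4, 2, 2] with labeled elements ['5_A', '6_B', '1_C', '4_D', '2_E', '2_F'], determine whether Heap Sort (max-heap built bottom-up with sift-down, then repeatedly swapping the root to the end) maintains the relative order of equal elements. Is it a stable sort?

Trace Heap Sort on the labeled array (the key is the number; the letter only tracks identity):
  Build max-heap: [6_B, 5_A, 2_F, 4_D, 2_E, 1_C]
  Swap root 6_B to index 5, re-heapify first 5 -> [5_A, 4_D, 2_F, 1_C, 2_E, 6_B]
  Swap root 5_A to index 4, re-heapify first 4 -> [4_D, 2_E, 2_F, 1_C, 5_A, 6_B]
  Swap root 4_D to index 3, re-heapify first 3 -> [2_E, 1_C, 2_F, 4_D, 5_A, 6_B]
  Swap root 2_E to index 2, re-heapify first 2 -> [2_F, 1_C, 2_E, 4_D, 5_A, 6_B]
  Swap root 2_F to index 1, re-heapify first 1 -> [1_C, 2_F, 2_E, 4_D, 5_A, 6_B]
Final order: [1_C, 2_F, 2_E, 4_D, 5_A, 6_B]
Equal keys:
  value 2: originally 2_E, 2_F; after sorting 2_F, 2_E -> order changed
Equal keys were reordered, so Heap Sort is not stable: heap construction and root-to-end swaps move elements without regard to the original order of equal keys. (One such input is enough; an unstable sort may happen to preserve order on other inputs, but it gives no guarantee.)
Answer: Not stable


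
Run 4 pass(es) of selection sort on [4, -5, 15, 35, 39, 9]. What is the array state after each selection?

Pass 1: Select minimum -5 at index 1, swap -> [-5, 4, 15, 35, 39, 9]
Pass 2: Select minimum 4 at index 1, swap -> [-5, 4, 15, 35, 39, 9]
Pass 3: Select minimum 9 at index 5, swap -> [-5, 4, 9, 35, 39, 15]
Pass 4: Select minimum 15 at index 5, swap -> [-5, 4, 9, 15, 39, 35]


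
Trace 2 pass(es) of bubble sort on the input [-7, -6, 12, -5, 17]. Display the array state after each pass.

After pass 1: [-7, -6, -5, 12, 17] (1 swaps)
After pass 2: [-7, -6, -5, 12, 17] (0 swaps)
Total swaps: 1


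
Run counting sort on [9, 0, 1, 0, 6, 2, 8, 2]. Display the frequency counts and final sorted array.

Count array: [2, 1, 2, 0, 0, 0, 1, 0, 1, 1]
(count[i] = number of elements equal to i)
Cumulative count: [2, 3, 5, 5, 5, 5, 6, 6, 7, 8]
Sorted: [0, 0, 1, 2, 2, 6, 8, 9]


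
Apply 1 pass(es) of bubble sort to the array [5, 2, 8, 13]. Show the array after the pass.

After pass 1: [2, 5, 8, 13] (1 swaps)
Total swaps: 1


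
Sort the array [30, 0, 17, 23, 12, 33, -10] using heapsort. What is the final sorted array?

Build heap: [33, 23, 30, 0, 12, 17, -10]
Extract 33: [30, 23, 17, 0, 12, -10, 33]
Extract 30: [23, 12, 17, 0, -10, 30, 33]
Extract 23: [17, 12, -10, 0, 23, 30, 33]
Extract 17: [12, 0, -10, 17, 23, 30, 33]
Extract 12: [0, -10, 12, 17, 23, 30, 33]
Extract 0: [-10, 0, 12, 17, 23, 30, 33]


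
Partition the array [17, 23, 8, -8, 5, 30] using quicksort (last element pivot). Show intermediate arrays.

Partition 1: pivot=30 at index 5 -> [17, 23, 8, -8, 5, 30]
Partition 2: pivot=5 at index 1 -> [-8, 5, 8, 17, 23, 30]
Partition 3: pivot=23 at index 4 -> [-8, 5, 8, 17, 23, 30]
Partition 4: pivot=17 at index 3 -> [-8, 5, 8, 17, 23, 30]


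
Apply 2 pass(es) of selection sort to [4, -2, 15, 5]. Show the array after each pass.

Pass 1: Select minimum -2 at index 1, swap -> [-2, 4, 15, 5]
Pass 2: Select minimum 4 at index 1, swap -> [-2, 4, 15, 5]


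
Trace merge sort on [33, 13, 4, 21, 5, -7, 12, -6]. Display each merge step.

Divide and conquer:
  Merge [33] + [13] -> [13, 33]
  Merge [4] + [21] -> [4, 21]
  Merge [13, 33] + [4, 21] -> [4, 13, 21, 33]
  Merge [5] + [-7] -> [-7, 5]
  Merge [12] + [-6] -> [-6, 12]
  Merge [-7, 5] + [-6, 12] -> [-7, -6, 5, 12]
  Merge [4, 13, 21, 33] + [-7, -6, 5, 12] -> [-7, -6, 4, 5, 12, 13, 21, 33]


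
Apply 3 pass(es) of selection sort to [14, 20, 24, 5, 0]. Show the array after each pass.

Pass 1: Select minimum 0 at index 4, swap -> [0, 20, 24, 5, 14]
Pass 2: Select minimum 5 at index 3, swap -> [0, 5, 24, 20, 14]
Pass 3: Select minimum 14 at index 4, swap -> [0, 5, 14, 20, 24]


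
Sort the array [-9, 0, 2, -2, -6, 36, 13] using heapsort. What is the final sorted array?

Build heap: [36, 0, 13, -2, -6, 2, -9]
Extract 36: [13, 0, 2, -2, -6, -9, 36]
Extract 13: [2, 0, -9, -2, -6, 13, 36]
Extract 2: [0, -2, -9, -6, 2, 13, 36]
Extract 0: [-2, -6, -9, 0, 2, 13, 36]
Extract -2: [-6, -9, -2, 0, 2, 13, 36]
Extract -6: [-9, -6, -2, 0, 2, 13, 36]


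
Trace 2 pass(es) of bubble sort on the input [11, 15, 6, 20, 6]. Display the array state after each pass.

After pass 1: [11, 6, 15, 6, 20] (2 swaps)
After pass 2: [6, 11, 6, 15, 20] (2 swaps)
Total swaps: 4


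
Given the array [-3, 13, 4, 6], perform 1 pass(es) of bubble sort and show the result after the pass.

After pass 1: [-3, 4, 6, 13] (2 swaps)
Total swaps: 2


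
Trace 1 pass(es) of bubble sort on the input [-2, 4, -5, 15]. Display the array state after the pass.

After pass 1: [-2, -5, 4, 15] (1 swaps)
Total swaps: 1


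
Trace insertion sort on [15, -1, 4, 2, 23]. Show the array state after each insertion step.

First element 15 is already 'sorted'
Insert -1: shifted 1 elements -> [-1, 15, 4, 2, 23]
Insert 4: shifted 1 elements -> [-1, 4, 15, 2, 23]
Insert 2: shifted 2 elements -> [-1, 2, 4, 15, 23]
Insert 23: shifted 0 elements -> [-1, 2, 4, 15, 23]


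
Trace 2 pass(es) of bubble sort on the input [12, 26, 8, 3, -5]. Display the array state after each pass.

After pass 1: [12, 8, 3, -5, 26] (3 swaps)
After pass 2: [8, 3, -5, 12, 26] (3 swaps)
Total swaps: 6


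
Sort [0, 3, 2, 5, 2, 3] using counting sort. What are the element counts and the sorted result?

Count array: [1, 0, 2, 2, 0, 1]
(count[i] = number of elements equal to i)
Cumulative count: [1, 1, 3, 5, 5, 6]
Sorted: [0, 2, 2, 3, 3, 5]


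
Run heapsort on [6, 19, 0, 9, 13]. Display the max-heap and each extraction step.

Build heap: [19, 13, 0, 9, 6]
Extract 19: [13, 9, 0, 6, 19]
Extract 13: [9, 6, 0, 13, 19]
Extract 9: [6, 0, 9, 13, 19]
Extract 6: [0, 6, 9, 13, 19]


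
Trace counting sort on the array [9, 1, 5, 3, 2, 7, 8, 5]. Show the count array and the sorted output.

Count array: [0, 1, 1, 1, 0, 2, 0, 1, 1, 1]
(count[i] = number of elements equal to i)
Cumulative count: [0, 1, 2, 3, 3, 5, 5, 6, 7, 8]
Sorted: [1, 2, 3, 5, 5, 7, 8, 9]


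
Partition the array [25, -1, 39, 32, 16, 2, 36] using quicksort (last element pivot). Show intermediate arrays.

Partition 1: pivot=36 at index 5 -> [25, -1, 32, 16, 2, 36, 39]
Partition 2: pivot=2 at index 1 -> [-1, 2, 32, 16, 25, 36, 39]
Partition 3: pivot=25 at index 3 -> [-1, 2, 16, 25, 32, 36, 39]


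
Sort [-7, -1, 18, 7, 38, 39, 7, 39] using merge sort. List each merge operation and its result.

Divide and conquer:
  Merge [-7] + [-1] -> [-7, -1]
  Merge [18] + [7] -> [7, 18]
  Merge [-7, -1] + [7, 18] -> [-7, -1, 7, 18]
  Merge [38] + [39] -> [38, 39]
  Merge [7] + [39] -> [7, 39]
  Merge [38, 39] + [7, 39] -> [7, 38, 39, 39]
  Merge [-7, -1, 7, 18] + [7, 38, 39, 39] -> [-7, -1, 7, 7, 18, 38, 39, 39]


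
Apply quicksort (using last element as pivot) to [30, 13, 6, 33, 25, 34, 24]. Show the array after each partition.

Partition 1: pivot=24 at index 2 -> [13, 6, 24, 33, 25, 34, 30]
Partition 2: pivot=6 at index 0 -> [6, 13, 24, 33, 25, 34, 30]
Partition 3: pivot=30 at index 4 -> [6, 13, 24, 25, 30, 34, 33]
Partition 4: pivot=33 at index 5 -> [6, 13, 24, 25, 30, 33, 34]


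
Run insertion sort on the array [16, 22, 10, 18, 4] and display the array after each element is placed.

First element 16 is already 'sorted'
Insert 22: shifted 0 elements -> [16, 22, 10, 18, 4]
Insert 10: shifted 2 elements -> [10, 16, 22, 18, 4]
Insert 18: shifted 1 elements -> [10, 16, 18, 22, 4]
Insert 4: shifted 4 elements -> [4, 10, 16, 18, 22]


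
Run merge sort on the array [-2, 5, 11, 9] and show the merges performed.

Divide and conquer:
  Merge [-2] + [5] -> [-2, 5]
  Merge [11] + [9] -> [9, 11]
  Merge [-2, 5] + [9, 11] -> [-2, 5, 9, 11]


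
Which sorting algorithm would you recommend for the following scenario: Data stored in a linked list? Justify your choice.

Best choice: Merge sort
Reason: Merge sort doesn't require random access; can be done in O(1) extra space for linked lists


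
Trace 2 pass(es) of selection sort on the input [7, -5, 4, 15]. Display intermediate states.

Pass 1: Select minimum -5 at index 1, swap -> [-5, 7, 4, 15]
Pass 2: Select minimum 4 at index 2, swap -> [-5, 4, 7, 15]


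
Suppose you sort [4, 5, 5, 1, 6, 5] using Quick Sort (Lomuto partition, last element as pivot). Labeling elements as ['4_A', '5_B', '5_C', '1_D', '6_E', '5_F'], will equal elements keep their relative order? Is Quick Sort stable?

Trace Quick Sort on the labeled array (the key is the number; the letter only tracks identity):
  Partition indices 0..5 around pivot 5_F -> [4_A, 5_B, 5_C, 1_D, 5_F, 6_E]
  Partition indices 0..3 around pivot 1_D -> [1_D, 5_B, 5_C, 4_A, 5_F, 6_E]
  Partition indices 1..3 around pivot 4_A -> [1_D, 4_A, 5_C, 5_B, 5_F, 6_E]
  Partition indices 2..3 around pivot 5_B -> [1_D, 4_A, 5_C, 5_B, 5_F, 6_E]
Final order: [1_D, 4_A, 5_C, 5_B, 5_F, 6_E]
Equal keys:
  value 5: originally 5_B, 5_C, 5_F; after sorting 5_C, 5_B, 5_F -> order changed
Equal keys were reordered, so Quick Sort is not stable: partition swaps elements across long distances and can reorder equal keys. (One such input is enough; an unstable sort may happen to preserve order on other inputs, but it gives no guarantee.)
Answer: Not stable


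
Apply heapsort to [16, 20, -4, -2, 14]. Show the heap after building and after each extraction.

Build heap: [20, 16, -4, -2, 14]
Extract 20: [16, 14, -4, -2, 20]
Extract 16: [14, -2, -4, 16, 20]
Extract 14: [-2, -4, 14, 16, 20]
Extract -2: [-4, -2, 14, 16, 20]


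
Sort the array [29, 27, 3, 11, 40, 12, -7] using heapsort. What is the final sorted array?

Build heap: [40, 29, 12, 11, 27, 3, -7]
Extract 40: [29, 27, 12, 11, -7, 3, 40]
Extract 29: [27, 11, 12, 3, -7, 29, 40]
Extract 27: [12, 11, -7, 3, 27, 29, 40]
Extract 12: [11, 3, -7, 12, 27, 29, 40]
Extract 11: [3, -7, 11, 12, 27, 29, 40]
Extract 3: [-7, 3, 11, 12, 27, 29, 40]


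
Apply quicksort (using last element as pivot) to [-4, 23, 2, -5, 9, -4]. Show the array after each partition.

Partition 1: pivot=-4 at index 2 -> [-4, -5, -4, 23, 9, 2]
Partition 2: pivot=-5 at index 0 -> [-5, -4, -4, 23, 9, 2]
Partition 3: pivot=2 at index 3 -> [-5, -4, -4, 2, 9, 23]
Partition 4: pivot=23 at index 5 -> [-5, -4, -4, 2, 9, 23]


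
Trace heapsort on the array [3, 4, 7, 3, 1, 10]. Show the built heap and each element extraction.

Build heap: [10, 4, 7, 3, 1, 3]
Extract 10: [7, 4, 3, 3, 1, 10]
Extract 7: [4, 3, 3, 1, 7, 10]
Extract 4: [3, 1, 3, 4, 7, 10]
Extract 3: [3, 1, 3, 4, 7, 10]
Extract 3: [1, 3, 3, 4, 7, 10]


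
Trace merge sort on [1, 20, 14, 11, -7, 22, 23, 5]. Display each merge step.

Divide and conquer:
  Merge [1] + [20] -> [1, 20]
  Merge [14] + [11] -> [11, 14]
  Merge [1, 20] + [11, 14] -> [1, 11, 14, 20]
  Merge [-7] + [22] -> [-7, 22]
  Merge [23] + [5] -> [5, 23]
  Merge [-7, 22] + [5, 23] -> [-7, 5, 22, 23]
  Merge [1, 11, 14, 20] + [-7, 5, 22, 23] -> [-7, 1, 5, 11, 14, 20, 22, 23]


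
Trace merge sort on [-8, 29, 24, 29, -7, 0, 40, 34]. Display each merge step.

Divide and conquer:
  Merge [-8] + [29] -> [-8, 29]
  Merge [24] + [29] -> [24, 29]
  Merge [-8, 29] + [24, 29] -> [-8, 24, 29, 29]
  Merge [-7] + [0] -> [-7, 0]
  Merge [40] + [34] -> [34, 40]
  Merge [-7, 0] + [34, 40] -> [-7, 0, 34, 40]
  Merge [-8, 24, 29, 29] + [-7, 0, 34, 40] -> [-8, -7, 0, 24, 29, 29, 34, 40]


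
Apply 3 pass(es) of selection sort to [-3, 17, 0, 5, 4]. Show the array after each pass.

Pass 1: Select minimum -3 at index 0, swap -> [-3, 17, 0, 5, 4]
Pass 2: Select minimum 0 at index 2, swap -> [-3, 0, 17, 5, 4]
Pass 3: Select minimum 4 at index 4, swap -> [-3, 0, 4, 5, 17]


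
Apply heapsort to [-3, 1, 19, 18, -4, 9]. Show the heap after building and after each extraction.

Build heap: [19, 18, 9, 1, -4, -3]
Extract 19: [18, 1, 9, -3, -4, 19]
Extract 18: [9, 1, -4, -3, 18, 19]
Extract 9: [1, -3, -4, 9, 18, 19]
Extract 1: [-3, -4, 1, 9, 18, 19]
Extract -3: [-4, -3, 1, 9, 18, 19]


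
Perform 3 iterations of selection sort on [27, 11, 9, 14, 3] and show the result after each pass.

Pass 1: Select minimum 3 at index 4, swap -> [3, 11, 9, 14, 27]
Pass 2: Select minimum 9 at index 2, swap -> [3, 9, 11, 14, 27]
Pass 3: Select minimum 11 at index 2, swap -> [3, 9, 11, 14, 27]


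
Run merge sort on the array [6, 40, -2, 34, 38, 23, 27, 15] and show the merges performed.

Divide and conquer:
  Merge [6] + [40] -> [6, 40]
  Merge [-2] + [34] -> [-2, 34]
  Merge [6, 40] + [-2, 34] -> [-2, 6, 34, 40]
  Merge [38] + [23] -> [23, 38]
  Merge [27] + [15] -> [15, 27]
  Merge [23, 38] + [15, 27] -> [15, 23, 27, 38]
  Merge [-2, 6, 34, 40] + [15, 23, 27, 38] -> [-2, 6, 15, 23, 27, 34, 38, 40]


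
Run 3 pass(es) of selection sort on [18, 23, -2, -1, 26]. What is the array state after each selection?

Pass 1: Select minimum -2 at index 2, swap -> [-2, 23, 18, -1, 26]
Pass 2: Select minimum -1 at index 3, swap -> [-2, -1, 18, 23, 26]
Pass 3: Select minimum 18 at index 2, swap -> [-2, -1, 18, 23, 26]


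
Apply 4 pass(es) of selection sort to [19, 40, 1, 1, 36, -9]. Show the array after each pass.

Pass 1: Select minimum -9 at index 5, swap -> [-9, 40, 1, 1, 36, 19]
Pass 2: Select minimum 1 at index 2, swap -> [-9, 1, 40, 1, 36, 19]
Pass 3: Select minimum 1 at index 3, swap -> [-9, 1, 1, 40, 36, 19]
Pass 4: Select minimum 19 at index 5, swap -> [-9, 1, 1, 19, 36, 40]


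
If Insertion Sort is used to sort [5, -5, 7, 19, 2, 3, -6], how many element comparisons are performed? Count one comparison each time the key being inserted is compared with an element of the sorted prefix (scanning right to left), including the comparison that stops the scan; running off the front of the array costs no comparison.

Insert -5: 5 > -5 (shift), reached front = 1 comparison(s) -> [-5, 5, 7, 19, 2, 3, -6]
Insert 7: 5 <= 7 (stop) = 1 comparison(s) -> [-5, 5, 7, 19, 2, 3, -6]
Insert 19: 7 <= 19 (stop) = 1 comparison(s) -> [-5, 5, 7, 19, 2, 3, -6]
Insert 2: 19 > 2 (shift), 7 > 2 (shift), 5 > 2 (shift), -5 <= 2 (stop) = 4 comparison(s) -> [-5, 2, 5, 7, 19, 3, -6]
Insert 3: 19 > 3 (shift), 7 > 3 (shift), 5 > 3 (shift), 2 <= 3 (stop) = 4 comparison(s) -> [-5, 2, 3, 5, 7, 19, -6]
Insert -6: 19 > -6 (shift), 7 > -6 (shift), 5 > -6 (shift), 3 > -6 (shift), 2 > -6 (shift), -5 > -6 (shift), reached front = 6 comparison(s) -> [-6, -5, 2, 3, 5, 7, 19]
Total comparisons: 1 + 1 + 1 + 4 + 4 + 6 = 17


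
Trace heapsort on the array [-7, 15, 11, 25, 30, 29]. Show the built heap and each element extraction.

Build heap: [30, 25, 29, -7, 15, 11]
Extract 30: [29, 25, 11, -7, 15, 30]
Extract 29: [25, 15, 11, -7, 29, 30]
Extract 25: [15, -7, 11, 25, 29, 30]
Extract 15: [11, -7, 15, 25, 29, 30]
Extract 11: [-7, 11, 15, 25, 29, 30]


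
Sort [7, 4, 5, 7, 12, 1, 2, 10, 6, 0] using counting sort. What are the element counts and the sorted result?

Count array: [1, 1, 1, 0, 1, 1, 1, 2, 0, 0, 1, 0, 1]
(count[i] = number of elements equal to i)
Cumulative count: [1, 2, 3, 3, 4, 5, 6, 8, 8, 8, 9, 9, 10]
Sorted: [0, 1, 2, 4, 5, 6, 7, 7, 10, 12]


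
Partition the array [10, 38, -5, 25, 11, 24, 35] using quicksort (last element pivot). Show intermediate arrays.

Partition 1: pivot=35 at index 5 -> [10, -5, 25, 11, 24, 35, 38]
Partition 2: pivot=24 at index 3 -> [10, -5, 11, 24, 25, 35, 38]
Partition 3: pivot=11 at index 2 -> [10, -5, 11, 24, 25, 35, 38]
Partition 4: pivot=-5 at index 0 -> [-5, 10, 11, 24, 25, 35, 38]


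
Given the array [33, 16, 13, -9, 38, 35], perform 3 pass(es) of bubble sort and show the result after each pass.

After pass 1: [16, 13, -9, 33, 35, 38] (4 swaps)
After pass 2: [13, -9, 16, 33, 35, 38] (2 swaps)
After pass 3: [-9, 13, 16, 33, 35, 38] (1 swaps)
Total swaps: 7


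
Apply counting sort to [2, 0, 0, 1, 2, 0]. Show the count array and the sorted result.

Count array: [3, 1, 2]
(count[i] = number of elements equal to i)
Cumulative count: [3, 4, 6]
Sorted: [0, 0, 0, 1, 2, 2]


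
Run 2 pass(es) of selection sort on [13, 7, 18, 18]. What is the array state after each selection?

Pass 1: Select minimum 7 at index 1, swap -> [7, 13, 18, 18]
Pass 2: Select minimum 13 at index 1, swap -> [7, 13, 18, 18]


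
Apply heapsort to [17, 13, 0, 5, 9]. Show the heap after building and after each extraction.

Build heap: [17, 13, 0, 5, 9]
Extract 17: [13, 9, 0, 5, 17]
Extract 13: [9, 5, 0, 13, 17]
Extract 9: [5, 0, 9, 13, 17]
Extract 5: [0, 5, 9, 13, 17]


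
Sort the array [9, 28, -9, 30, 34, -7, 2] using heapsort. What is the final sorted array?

Build heap: [34, 30, 2, 9, 28, -7, -9]
Extract 34: [30, 28, 2, 9, -9, -7, 34]
Extract 30: [28, 9, 2, -7, -9, 30, 34]
Extract 28: [9, -7, 2, -9, 28, 30, 34]
Extract 9: [2, -7, -9, 9, 28, 30, 34]
Extract 2: [-7, -9, 2, 9, 28, 30, 34]
Extract -7: [-9, -7, 2, 9, 28, 30, 34]


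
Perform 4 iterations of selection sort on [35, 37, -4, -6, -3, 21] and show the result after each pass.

Pass 1: Select minimum -6 at index 3, swap -> [-6, 37, -4, 35, -3, 21]
Pass 2: Select minimum -4 at index 2, swap -> [-6, -4, 37, 35, -3, 21]
Pass 3: Select minimum -3 at index 4, swap -> [-6, -4, -3, 35, 37, 21]
Pass 4: Select minimum 21 at index 5, swap -> [-6, -4, -3, 21, 37, 35]


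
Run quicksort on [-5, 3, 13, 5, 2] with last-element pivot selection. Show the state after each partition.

Partition 1: pivot=2 at index 1 -> [-5, 2, 13, 5, 3]
Partition 2: pivot=3 at index 2 -> [-5, 2, 3, 5, 13]
Partition 3: pivot=13 at index 4 -> [-5, 2, 3, 5, 13]


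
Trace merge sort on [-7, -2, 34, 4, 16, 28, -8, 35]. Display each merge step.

Divide and conquer:
  Merge [-7] + [-2] -> [-7, -2]
  Merge [34] + [4] -> [4, 34]
  Merge [-7, -2] + [4, 34] -> [-7, -2, 4, 34]
  Merge [16] + [28] -> [16, 28]
  Merge [-8] + [35] -> [-8, 35]
  Merge [16, 28] + [-8, 35] -> [-8, 16, 28, 35]
  Merge [-7, -2, 4, 34] + [-8, 16, 28, 35] -> [-8, -7, -2, 4, 16, 28, 34, 35]


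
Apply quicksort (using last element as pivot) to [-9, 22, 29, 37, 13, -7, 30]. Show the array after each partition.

Partition 1: pivot=30 at index 5 -> [-9, 22, 29, 13, -7, 30, 37]
Partition 2: pivot=-7 at index 1 -> [-9, -7, 29, 13, 22, 30, 37]
Partition 3: pivot=22 at index 3 -> [-9, -7, 13, 22, 29, 30, 37]


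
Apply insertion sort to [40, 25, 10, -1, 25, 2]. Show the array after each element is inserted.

First element 40 is already 'sorted'
Insert 25: shifted 1 elements -> [25, 40, 10, -1, 25, 2]
Insert 10: shifted 2 elements -> [10, 25, 40, -1, 25, 2]
Insert -1: shifted 3 elements -> [-1, 10, 25, 40, 25, 2]
Insert 25: shifted 1 elements -> [-1, 10, 25, 25, 40, 2]
Insert 2: shifted 4 elements -> [-1, 2, 10, 25, 25, 40]


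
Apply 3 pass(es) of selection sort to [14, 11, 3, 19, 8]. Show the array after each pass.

Pass 1: Select minimum 3 at index 2, swap -> [3, 11, 14, 19, 8]
Pass 2: Select minimum 8 at index 4, swap -> [3, 8, 14, 19, 11]
Pass 3: Select minimum 11 at index 4, swap -> [3, 8, 11, 19, 14]


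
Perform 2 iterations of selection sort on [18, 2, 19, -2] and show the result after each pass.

Pass 1: Select minimum -2 at index 3, swap -> [-2, 2, 19, 18]
Pass 2: Select minimum 2 at index 1, swap -> [-2, 2, 19, 18]


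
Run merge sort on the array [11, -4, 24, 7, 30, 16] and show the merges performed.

Divide and conquer:
  Merge [-4] + [24] -> [-4, 24]
  Merge [11] + [-4, 24] -> [-4, 11, 24]
  Merge [30] + [16] -> [16, 30]
  Merge [7] + [16, 30] -> [7, 16, 30]
  Merge [-4, 11, 24] + [7, 16, 30] -> [-4, 7, 11, 16, 24, 30]


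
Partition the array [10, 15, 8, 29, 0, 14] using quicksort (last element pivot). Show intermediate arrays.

Partition 1: pivot=14 at index 3 -> [10, 8, 0, 14, 15, 29]
Partition 2: pivot=0 at index 0 -> [0, 8, 10, 14, 15, 29]
Partition 3: pivot=10 at index 2 -> [0, 8, 10, 14, 15, 29]
Partition 4: pivot=29 at index 5 -> [0, 8, 10, 14, 15, 29]


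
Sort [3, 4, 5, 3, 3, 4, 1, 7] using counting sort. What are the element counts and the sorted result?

Count array: [0, 1, 0, 3, 2, 1, 0, 1]
(count[i] = number of elements equal to i)
Cumulative count: [0, 1, 1, 4, 6, 7, 7, 8]
Sorted: [1, 3, 3, 3, 4, 4, 5, 7]


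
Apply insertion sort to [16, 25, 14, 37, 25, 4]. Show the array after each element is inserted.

First element 16 is already 'sorted'
Insert 25: shifted 0 elements -> [16, 25, 14, 37, 25, 4]
Insert 14: shifted 2 elements -> [14, 16, 25, 37, 25, 4]
Insert 37: shifted 0 elements -> [14, 16, 25, 37, 25, 4]
Insert 25: shifted 1 elements -> [14, 16, 25, 25, 37, 4]
Insert 4: shifted 5 elements -> [4, 14, 16, 25, 25, 37]


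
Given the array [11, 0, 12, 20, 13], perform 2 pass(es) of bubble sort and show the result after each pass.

After pass 1: [0, 11, 12, 13, 20] (2 swaps)
After pass 2: [0, 11, 12, 13, 20] (0 swaps)
Total swaps: 2


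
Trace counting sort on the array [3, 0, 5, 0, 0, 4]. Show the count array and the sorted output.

Count array: [3, 0, 0, 1, 1, 1]
(count[i] = number of elements equal to i)
Cumulative count: [3, 3, 3, 4, 5, 6]
Sorted: [0, 0, 0, 3, 4, 5]


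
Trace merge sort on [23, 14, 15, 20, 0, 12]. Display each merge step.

Divide and conquer:
  Merge [14] + [15] -> [14, 15]
  Merge [23] + [14, 15] -> [14, 15, 23]
  Merge [0] + [12] -> [0, 12]
  Merge [20] + [0, 12] -> [0, 12, 20]
  Merge [14, 15, 23] + [0, 12, 20] -> [0, 12, 14, 15, 20, 23]


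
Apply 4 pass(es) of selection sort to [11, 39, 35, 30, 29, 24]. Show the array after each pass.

Pass 1: Select minimum 11 at index 0, swap -> [11, 39, 35, 30, 29, 24]
Pass 2: Select minimum 24 at index 5, swap -> [11, 24, 35, 30, 29, 39]
Pass 3: Select minimum 29 at index 4, swap -> [11, 24, 29, 30, 35, 39]
Pass 4: Select minimum 30 at index 3, swap -> [11, 24, 29, 30, 35, 39]


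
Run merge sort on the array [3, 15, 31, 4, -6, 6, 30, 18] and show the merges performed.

Divide and conquer:
  Merge [3] + [15] -> [3, 15]
  Merge [31] + [4] -> [4, 31]
  Merge [3, 15] + [4, 31] -> [3, 4, 15, 31]
  Merge [-6] + [6] -> [-6, 6]
  Merge [30] + [18] -> [18, 30]
  Merge [-6, 6] + [18, 30] -> [-6, 6, 18, 30]
  Merge [3, 4, 15, 31] + [-6, 6, 18, 30] -> [-6, 3, 4, 6, 15, 18, 30, 31]


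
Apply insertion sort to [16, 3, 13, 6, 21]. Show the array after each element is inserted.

First element 16 is already 'sorted'
Insert 3: shifted 1 elements -> [3, 16, 13, 6, 21]
Insert 13: shifted 1 elements -> [3, 13, 16, 6, 21]
Insert 6: shifted 2 elements -> [3, 6, 13, 16, 21]
Insert 21: shifted 0 elements -> [3, 6, 13, 16, 21]


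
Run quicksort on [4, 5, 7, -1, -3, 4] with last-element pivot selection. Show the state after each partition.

Partition 1: pivot=4 at index 3 -> [4, -1, -3, 4, 7, 5]
Partition 2: pivot=-3 at index 0 -> [-3, -1, 4, 4, 7, 5]
Partition 3: pivot=4 at index 2 -> [-3, -1, 4, 4, 7, 5]
Partition 4: pivot=5 at index 4 -> [-3, -1, 4, 4, 5, 7]


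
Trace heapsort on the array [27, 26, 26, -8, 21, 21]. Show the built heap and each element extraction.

Build heap: [27, 26, 26, -8, 21, 21]
Extract 27: [26, 21, 26, -8, 21, 27]
Extract 26: [26, 21, 21, -8, 26, 27]
Extract 26: [21, -8, 21, 26, 26, 27]
Extract 21: [21, -8, 21, 26, 26, 27]
Extract 21: [-8, 21, 21, 26, 26, 27]


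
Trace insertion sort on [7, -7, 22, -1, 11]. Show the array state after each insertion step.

First element 7 is already 'sorted'
Insert -7: shifted 1 elements -> [-7, 7, 22, -1, 11]
Insert 22: shifted 0 elements -> [-7, 7, 22, -1, 11]
Insert -1: shifted 2 elements -> [-7, -1, 7, 22, 11]
Insert 11: shifted 1 elements -> [-7, -1, 7, 11, 22]


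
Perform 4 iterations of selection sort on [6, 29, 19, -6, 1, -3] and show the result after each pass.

Pass 1: Select minimum -6 at index 3, swap -> [-6, 29, 19, 6, 1, -3]
Pass 2: Select minimum -3 at index 5, swap -> [-6, -3, 19, 6, 1, 29]
Pass 3: Select minimum 1 at index 4, swap -> [-6, -3, 1, 6, 19, 29]
Pass 4: Select minimum 6 at index 3, swap -> [-6, -3, 1, 6, 19, 29]


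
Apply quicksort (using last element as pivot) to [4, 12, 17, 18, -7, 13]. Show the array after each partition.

Partition 1: pivot=13 at index 3 -> [4, 12, -7, 13, 17, 18]
Partition 2: pivot=-7 at index 0 -> [-7, 12, 4, 13, 17, 18]
Partition 3: pivot=4 at index 1 -> [-7, 4, 12, 13, 17, 18]
Partition 4: pivot=18 at index 5 -> [-7, 4, 12, 13, 17, 18]


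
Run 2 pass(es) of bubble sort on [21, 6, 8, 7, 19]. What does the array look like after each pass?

After pass 1: [6, 8, 7, 19, 21] (4 swaps)
After pass 2: [6, 7, 8, 19, 21] (1 swaps)
Total swaps: 5


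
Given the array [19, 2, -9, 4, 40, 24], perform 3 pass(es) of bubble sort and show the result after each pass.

After pass 1: [2, -9, 4, 19, 24, 40] (4 swaps)
After pass 2: [-9, 2, 4, 19, 24, 40] (1 swaps)
After pass 3: [-9, 2, 4, 19, 24, 40] (0 swaps)
Total swaps: 5


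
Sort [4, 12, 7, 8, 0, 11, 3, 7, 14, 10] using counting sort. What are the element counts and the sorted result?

Count array: [1, 0, 0, 1, 1, 0, 0, 2, 1, 0, 1, 1, 1, 0, 1]
(count[i] = number of elements equal to i)
Cumulative count: [1, 1, 1, 2, 3, 3, 3, 5, 6, 6, 7, 8, 9, 9, 10]
Sorted: [0, 3, 4, 7, 7, 8, 10, 11, 12, 14]


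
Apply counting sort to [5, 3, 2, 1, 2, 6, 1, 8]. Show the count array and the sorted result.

Count array: [0, 2, 2, 1, 0, 1, 1, 0, 1]
(count[i] = number of elements equal to i)
Cumulative count: [0, 2, 4, 5, 5, 6, 7, 7, 8]
Sorted: [1, 1, 2, 2, 3, 5, 6, 8]


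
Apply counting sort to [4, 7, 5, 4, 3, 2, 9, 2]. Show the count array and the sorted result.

Count array: [0, 0, 2, 1, 2, 1, 0, 1, 0, 1]
(count[i] = number of elements equal to i)
Cumulative count: [0, 0, 2, 3, 5, 6, 6, 7, 7, 8]
Sorted: [2, 2, 3, 4, 4, 5, 7, 9]


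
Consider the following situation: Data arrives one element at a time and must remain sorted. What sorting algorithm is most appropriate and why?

Best choice: Insertion sort
Reason: Insertion sort naturally handles online/streaming input by inserting each new element into sorted position


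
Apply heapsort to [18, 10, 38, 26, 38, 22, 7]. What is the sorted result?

Build heap: [38, 26, 38, 18, 10, 22, 7]
Extract 38: [38, 26, 22, 18, 10, 7, 38]
Extract 38: [26, 18, 22, 7, 10, 38, 38]
Extract 26: [22, 18, 10, 7, 26, 38, 38]
Extract 22: [18, 7, 10, 22, 26, 38, 38]
Extract 18: [10, 7, 18, 22, 26, 38, 38]
Extract 10: [7, 10, 18, 22, 26, 38, 38]


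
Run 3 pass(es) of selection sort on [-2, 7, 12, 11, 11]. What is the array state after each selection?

Pass 1: Select minimum -2 at index 0, swap -> [-2, 7, 12, 11, 11]
Pass 2: Select minimum 7 at index 1, swap -> [-2, 7, 12, 11, 11]
Pass 3: Select minimum 11 at index 3, swap -> [-2, 7, 11, 12, 11]


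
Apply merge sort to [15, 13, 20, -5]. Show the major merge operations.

Divide and conquer:
  Merge [15] + [13] -> [13, 15]
  Merge [20] + [-5] -> [-5, 20]
  Merge [13, 15] + [-5, 20] -> [-5, 13, 15, 20]


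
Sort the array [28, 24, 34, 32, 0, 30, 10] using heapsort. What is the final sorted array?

Build heap: [34, 32, 30, 24, 0, 28, 10]
Extract 34: [32, 24, 30, 10, 0, 28, 34]
Extract 32: [30, 24, 28, 10, 0, 32, 34]
Extract 30: [28, 24, 0, 10, 30, 32, 34]
Extract 28: [24, 10, 0, 28, 30, 32, 34]
Extract 24: [10, 0, 24, 28, 30, 32, 34]
Extract 10: [0, 10, 24, 28, 30, 32, 34]


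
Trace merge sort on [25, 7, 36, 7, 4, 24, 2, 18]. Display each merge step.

Divide and conquer:
  Merge [25] + [7] -> [7, 25]
  Merge [36] + [7] -> [7, 36]
  Merge [7, 25] + [7, 36] -> [7, 7, 25, 36]
  Merge [4] + [24] -> [4, 24]
  Merge [2] + [18] -> [2, 18]
  Merge [4, 24] + [2, 18] -> [2, 4, 18, 24]
  Merge [7, 7, 25, 36] + [2, 4, 18, 24] -> [2, 4, 7, 7, 18, 24, 25, 36]


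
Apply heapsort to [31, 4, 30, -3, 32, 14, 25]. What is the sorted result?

Build heap: [32, 31, 30, -3, 4, 14, 25]
Extract 32: [31, 25, 30, -3, 4, 14, 32]
Extract 31: [30, 25, 14, -3, 4, 31, 32]
Extract 30: [25, 4, 14, -3, 30, 31, 32]
Extract 25: [14, 4, -3, 25, 30, 31, 32]
Extract 14: [4, -3, 14, 25, 30, 31, 32]
Extract 4: [-3, 4, 14, 25, 30, 31, 32]


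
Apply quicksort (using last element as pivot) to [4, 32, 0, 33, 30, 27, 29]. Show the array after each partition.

Partition 1: pivot=29 at index 3 -> [4, 0, 27, 29, 30, 32, 33]
Partition 2: pivot=27 at index 2 -> [4, 0, 27, 29, 30, 32, 33]
Partition 3: pivot=0 at index 0 -> [0, 4, 27, 29, 30, 32, 33]
Partition 4: pivot=33 at index 6 -> [0, 4, 27, 29, 30, 32, 33]
Partition 5: pivot=32 at index 5 -> [0, 4, 27, 29, 30, 32, 33]


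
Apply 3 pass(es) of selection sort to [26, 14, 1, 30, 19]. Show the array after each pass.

Pass 1: Select minimum 1 at index 2, swap -> [1, 14, 26, 30, 19]
Pass 2: Select minimum 14 at index 1, swap -> [1, 14, 26, 30, 19]
Pass 3: Select minimum 19 at index 4, swap -> [1, 14, 19, 30, 26]


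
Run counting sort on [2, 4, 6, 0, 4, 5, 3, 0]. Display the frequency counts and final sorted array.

Count array: [2, 0, 1, 1, 2, 1, 1]
(count[i] = number of elements equal to i)
Cumulative count: [2, 2, 3, 4, 6, 7, 8]
Sorted: [0, 0, 2, 3, 4, 4, 5, 6]


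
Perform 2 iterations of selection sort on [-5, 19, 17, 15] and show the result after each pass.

Pass 1: Select minimum -5 at index 0, swap -> [-5, 19, 17, 15]
Pass 2: Select minimum 15 at index 3, swap -> [-5, 15, 17, 19]


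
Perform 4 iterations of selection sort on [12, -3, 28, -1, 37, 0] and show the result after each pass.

Pass 1: Select minimum -3 at index 1, swap -> [-3, 12, 28, -1, 37, 0]
Pass 2: Select minimum -1 at index 3, swap -> [-3, -1, 28, 12, 37, 0]
Pass 3: Select minimum 0 at index 5, swap -> [-3, -1, 0, 12, 37, 28]
Pass 4: Select minimum 12 at index 3, swap -> [-3, -1, 0, 12, 37, 28]


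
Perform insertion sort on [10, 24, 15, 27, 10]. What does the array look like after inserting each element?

First element 10 is already 'sorted'
Insert 24: shifted 0 elements -> [10, 24, 15, 27, 10]
Insert 15: shifted 1 elements -> [10, 15, 24, 27, 10]
Insert 27: shifted 0 elements -> [10, 15, 24, 27, 10]
Insert 10: shifted 3 elements -> [10, 10, 15, 24, 27]


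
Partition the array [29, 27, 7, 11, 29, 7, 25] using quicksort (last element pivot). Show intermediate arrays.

Partition 1: pivot=25 at index 3 -> [7, 11, 7, 25, 29, 29, 27]
Partition 2: pivot=7 at index 1 -> [7, 7, 11, 25, 29, 29, 27]
Partition 3: pivot=27 at index 4 -> [7, 7, 11, 25, 27, 29, 29]
Partition 4: pivot=29 at index 6 -> [7, 7, 11, 25, 27, 29, 29]


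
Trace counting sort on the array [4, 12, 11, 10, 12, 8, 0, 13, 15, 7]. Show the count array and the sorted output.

Count array: [1, 0, 0, 0, 1, 0, 0, 1, 1, 0, 1, 1, 2, 1, 0, 1]
(count[i] = number of elements equal to i)
Cumulative count: [1, 1, 1, 1, 2, 2, 2, 3, 4, 4, 5, 6, 8, 9, 9, 10]
Sorted: [0, 4, 7, 8, 10, 11, 12, 12, 13, 15]


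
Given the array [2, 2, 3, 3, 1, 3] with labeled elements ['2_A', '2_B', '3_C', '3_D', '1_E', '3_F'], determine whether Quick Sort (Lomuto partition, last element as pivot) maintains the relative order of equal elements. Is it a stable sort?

Trace Quick Sort on the labeled array (the key is the number; the letter only tracks identity):
  Partition indices 0..5 around pivot 3_F -> [2_A, 2_B, 3_C, 3_D, 1_E, 3_F]
  Partition indices 0..4 around pivot 1_E -> [1_E, 2_B, 3_C, 3_D, 2_A, 3_F]
  Partition indices 1..4 around pivot 2_A -> [1_E, 2_B, 2_A, 3_D, 3_C, 3_F]
  Partition indices 3..4 around pivot 3_C -> [1_E, 2_B, 2_A, 3_D, 3_C, 3_F]
Final order: [1_E, 2_B, 2_A, 3_D, 3_C, 3_F]
Equal keys:
  value 2: originally 2_A, 2_B; after sorting 2_B, 2_A -> order changed
  value 3: originally 3_C, 3_D, 3_F; after sorting 3_D, 3_C, 3_F -> order changed
Equal keys were reordered, so Quick Sort is not stable: partition swaps elements across long distances and can reorder equal keys. (One such input is enough; an unstable sort may happen to preserve order on other inputs, but it gives no guarantee.)
Answer: Not stable


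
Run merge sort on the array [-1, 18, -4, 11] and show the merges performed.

Divide and conquer:
  Merge [-1] + [18] -> [-1, 18]
  Merge [-4] + [11] -> [-4, 11]
  Merge [-1, 18] + [-4, 11] -> [-4, -1, 11, 18]


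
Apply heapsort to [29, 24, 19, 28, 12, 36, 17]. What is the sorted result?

Build heap: [36, 28, 29, 24, 12, 19, 17]
Extract 36: [29, 28, 19, 24, 12, 17, 36]
Extract 29: [28, 24, 19, 17, 12, 29, 36]
Extract 28: [24, 17, 19, 12, 28, 29, 36]
Extract 24: [19, 17, 12, 24, 28, 29, 36]
Extract 19: [17, 12, 19, 24, 28, 29, 36]
Extract 17: [12, 17, 19, 24, 28, 29, 36]


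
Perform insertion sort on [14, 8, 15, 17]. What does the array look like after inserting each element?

First element 14 is already 'sorted'
Insert 8: shifted 1 elements -> [8, 14, 15, 17]
Insert 15: shifted 0 elements -> [8, 14, 15, 17]
Insert 17: shifted 0 elements -> [8, 14, 15, 17]


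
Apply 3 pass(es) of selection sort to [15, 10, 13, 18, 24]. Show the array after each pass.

Pass 1: Select minimum 10 at index 1, swap -> [10, 15, 13, 18, 24]
Pass 2: Select minimum 13 at index 2, swap -> [10, 13, 15, 18, 24]
Pass 3: Select minimum 15 at index 2, swap -> [10, 13, 15, 18, 24]


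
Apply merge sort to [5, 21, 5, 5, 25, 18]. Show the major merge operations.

Divide and conquer:
  Merge [21] + [5] -> [5, 21]
  Merge [5] + [5, 21] -> [5, 5, 21]
  Merge [25] + [18] -> [18, 25]
  Merge [5] + [18, 25] -> [5, 18, 25]
  Merge [5, 5, 21] + [5, 18, 25] -> [5, 5, 5, 18, 21, 25]


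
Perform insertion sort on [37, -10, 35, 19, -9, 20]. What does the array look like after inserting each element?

First element 37 is already 'sorted'
Insert -10: shifted 1 elements -> [-10, 37, 35, 19, -9, 20]
Insert 35: shifted 1 elements -> [-10, 35, 37, 19, -9, 20]
Insert 19: shifted 2 elements -> [-10, 19, 35, 37, -9, 20]
Insert -9: shifted 3 elements -> [-10, -9, 19, 35, 37, 20]
Insert 20: shifted 2 elements -> [-10, -9, 19, 20, 35, 37]


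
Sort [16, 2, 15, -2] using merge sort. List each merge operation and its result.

Divide and conquer:
  Merge [16] + [2] -> [2, 16]
  Merge [15] + [-2] -> [-2, 15]
  Merge [2, 16] + [-2, 15] -> [-2, 2, 15, 16]


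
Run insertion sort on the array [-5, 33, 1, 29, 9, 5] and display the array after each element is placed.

First element -5 is already 'sorted'
Insert 33: shifted 0 elements -> [-5, 33, 1, 29, 9, 5]
Insert 1: shifted 1 elements -> [-5, 1, 33, 29, 9, 5]
Insert 29: shifted 1 elements -> [-5, 1, 29, 33, 9, 5]
Insert 9: shifted 2 elements -> [-5, 1, 9, 29, 33, 5]
Insert 5: shifted 3 elements -> [-5, 1, 5, 9, 29, 33]


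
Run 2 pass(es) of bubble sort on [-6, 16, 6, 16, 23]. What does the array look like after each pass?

After pass 1: [-6, 6, 16, 16, 23] (1 swaps)
After pass 2: [-6, 6, 16, 16, 23] (0 swaps)
Total swaps: 1


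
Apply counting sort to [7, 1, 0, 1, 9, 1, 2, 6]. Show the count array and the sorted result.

Count array: [1, 3, 1, 0, 0, 0, 1, 1, 0, 1]
(count[i] = number of elements equal to i)
Cumulative count: [1, 4, 5, 5, 5, 5, 6, 7, 7, 8]
Sorted: [0, 1, 1, 1, 2, 6, 7, 9]


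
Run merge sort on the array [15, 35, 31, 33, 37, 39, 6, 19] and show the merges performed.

Divide and conquer:
  Merge [15] + [35] -> [15, 35]
  Merge [31] + [33] -> [31, 33]
  Merge [15, 35] + [31, 33] -> [15, 31, 33, 35]
  Merge [37] + [39] -> [37, 39]
  Merge [6] + [19] -> [6, 19]
  Merge [37, 39] + [6, 19] -> [6, 19, 37, 39]
  Merge [15, 31, 33, 35] + [6, 19, 37, 39] -> [6, 15, 19, 31, 33, 35, 37, 39]


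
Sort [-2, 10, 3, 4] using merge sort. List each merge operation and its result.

Divide and conquer:
  Merge [-2] + [10] -> [-2, 10]
  Merge [3] + [4] -> [3, 4]
  Merge [-2, 10] + [3, 4] -> [-2, 3, 4, 10]


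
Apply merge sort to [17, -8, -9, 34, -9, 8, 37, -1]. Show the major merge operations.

Divide and conquer:
  Merge [17] + [-8] -> [-8, 17]
  Merge [-9] + [34] -> [-9, 34]
  Merge [-8, 17] + [-9, 34] -> [-9, -8, 17, 34]
  Merge [-9] + [8] -> [-9, 8]
  Merge [37] + [-1] -> [-1, 37]
  Merge [-9, 8] + [-1, 37] -> [-9, -1, 8, 37]
  Merge [-9, -8, 17, 34] + [-9, -1, 8, 37] -> [-9, -9, -8, -1, 8, 17, 34, 37]


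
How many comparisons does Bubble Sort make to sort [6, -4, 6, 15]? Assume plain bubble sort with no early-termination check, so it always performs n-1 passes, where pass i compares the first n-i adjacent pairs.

Pass 1: compare adjacent pairs (0,1)..(2,3) = 3 comparison(s), 1 swap(s) -> [-4, 6, 6, 15]
Pass 2: compare adjacent pairs (0,1)..(1,2) = 2 comparison(s), 0 swap(s) -> [-4, 6, 6, 15]
Pass 3: compare adjacent pairs (0,1)..(0,1) = 1 comparison(s), 0 swap(s) -> [-4, 6, 6, 15]
Total comparisons: 3 + 2 + 1 = 6


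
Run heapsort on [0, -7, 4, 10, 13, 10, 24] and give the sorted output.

Build heap: [24, 13, 10, 10, -7, 0, 4]
Extract 24: [13, 10, 10, 4, -7, 0, 24]
Extract 13: [10, 4, 10, 0, -7, 13, 24]
Extract 10: [10, 4, -7, 0, 10, 13, 24]
Extract 10: [4, 0, -7, 10, 10, 13, 24]
Extract 4: [0, -7, 4, 10, 10, 13, 24]
Extract 0: [-7, 0, 4, 10, 10, 13, 24]
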